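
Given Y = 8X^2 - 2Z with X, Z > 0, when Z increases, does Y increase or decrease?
Y decreases

Taking the partial derivative:
∂Y/∂Z = -2

∂Y/∂Z = -2 < 0 (assuming positive values)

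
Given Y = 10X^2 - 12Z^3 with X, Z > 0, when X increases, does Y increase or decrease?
Y increases

Taking the partial derivative:
∂Y/∂X = 20X

∂Y/∂X = 20X > 0 (assuming positive values)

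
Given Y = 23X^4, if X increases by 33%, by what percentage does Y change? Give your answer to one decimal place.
212.9%

For Y = 23X^4:
If X → X(1 + 0.33)
Then Y → Y · (1 + 0.33)^4
     ≈ Y · 3.1290

Percentage change = ((1 + 0.33)^4 − 1) × 100% ≈ 212.9%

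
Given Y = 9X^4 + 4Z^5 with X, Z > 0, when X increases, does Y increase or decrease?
Y increases

Taking the partial derivative:
∂Y/∂X = 36X^3

∂Y/∂X = 36X^3 > 0 (assuming positive values)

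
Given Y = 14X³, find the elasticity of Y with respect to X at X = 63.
Elasticity = 3

Elasticity = (dY/dX) · (X/Y)

dY/dX = 42·X²
At X = 63: dY/dX = 166698, Y = 3500658

Elasticity = 166698 · (63 / 3500658) = 3

Interpretation: for a small percentage change in X, the percentage change in Y is approximately 3.00 times as large.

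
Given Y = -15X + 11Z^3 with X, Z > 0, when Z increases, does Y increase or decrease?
Y increases

Taking the partial derivative:
∂Y/∂Z = 33Z^2

∂Y/∂Z = 33Z^2 > 0 (assuming positive values)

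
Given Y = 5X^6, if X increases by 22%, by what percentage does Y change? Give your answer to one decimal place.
229.7%

For Y = 5X^6:
If X → X(1 + 0.22)
Then Y → Y · (1 + 0.22)^6
     ≈ Y · 3.2973

Percentage change = ((1 + 0.22)^6 − 1) × 100% ≈ 229.7%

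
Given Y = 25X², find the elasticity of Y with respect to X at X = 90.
Elasticity = 2

Elasticity = (dY/dX) · (X/Y)

dY/dX = 50·X
At X = 90: dY/dX = 4500, Y = 202500

Elasticity = 4500 · (90 / 202500) = 2

Interpretation: for a small percentage change in X, the percentage change in Y is approximately 2.00 times as large.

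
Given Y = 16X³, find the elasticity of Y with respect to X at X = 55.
Elasticity = 3

Elasticity = (dY/dX) · (X/Y)

dY/dX = 48·X²
At X = 55: dY/dX = 145200, Y = 2662000

Elasticity = 145200 · (55 / 2662000) = 3

Interpretation: for a small percentage change in X, the percentage change in Y is approximately 3.00 times as large.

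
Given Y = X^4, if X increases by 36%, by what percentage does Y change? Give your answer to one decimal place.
242.1%

For Y = X^4:
If X → X(1 + 0.36)
Then Y → Y · (1 + 0.36)^4
     ≈ Y · 3.4210

Percentage change = ((1 + 0.36)^4 − 1) × 100% ≈ 242.1%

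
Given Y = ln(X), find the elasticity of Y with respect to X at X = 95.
Elasticity = 1/ln(95) ≈ 0.2196

Elasticity = (dY/dX) · (X/Y)

dY/dX = 1/X
At X = 95: dY/dX = 1/95, Y = ln(95)

Elasticity = (1/95) · (95 / (ln(95))) = 1/ln(95) ≈ 0.2196

Interpretation: for a small percentage change in X, the percentage change in Y is approximately 0.22 times as large.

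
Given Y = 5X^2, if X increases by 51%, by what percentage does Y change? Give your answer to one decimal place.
128.0%

For Y = 5X^2:
If X → X(1 + 0.51)
Then Y → Y · (1 + 0.51)^2
     = Y · 2.2801

Percentage change = ((1 + 0.51)^2 − 1) × 100% ≈ 128.0%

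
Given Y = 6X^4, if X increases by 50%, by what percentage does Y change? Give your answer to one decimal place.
406.3%

For Y = 6X^4:
If X → X(1 + 0.5)
Then Y → Y · (1 + 0.5)^4
     = Y · 5.0625

Percentage change = ((1 + 0.5)^4 − 1) × 100% ≈ 406.3%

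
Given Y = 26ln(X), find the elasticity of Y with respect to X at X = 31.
Elasticity = 1/ln(31) ≈ 0.2912

Elasticity = (dY/dX) · (X/Y)

dY/dX = 26/X
At X = 31: dY/dX = 26/31, Y = 26·ln(31)

Elasticity = (26/31) · (31 / (26·ln(31))) = 1/ln(31) ≈ 0.2912

Interpretation: for a small percentage change in X, the percentage change in Y is approximately 0.29 times as large.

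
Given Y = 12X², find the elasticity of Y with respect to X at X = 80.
Elasticity = 2

Elasticity = (dY/dX) · (X/Y)

dY/dX = 24·X
At X = 80: dY/dX = 1920, Y = 76800

Elasticity = 1920 · (80 / 76800) = 2

Interpretation: for a small percentage change in X, the percentage change in Y is approximately 2.00 times as large.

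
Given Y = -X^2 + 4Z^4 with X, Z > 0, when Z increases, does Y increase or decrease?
Y increases

Taking the partial derivative:
∂Y/∂Z = 16Z^3

∂Y/∂Z = 16Z^3 > 0 (assuming positive values)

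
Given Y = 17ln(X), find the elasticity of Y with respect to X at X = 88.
Elasticity = 1/ln(88) ≈ 0.2233

Elasticity = (dY/dX) · (X/Y)

dY/dX = 17/X
At X = 88: dY/dX = 17/88, Y = 17·ln(88)

Elasticity = (17/88) · (88 / (17·ln(88))) = 1/ln(88) ≈ 0.2233

Interpretation: for a small percentage change in X, the percentage change in Y is approximately 0.22 times as large.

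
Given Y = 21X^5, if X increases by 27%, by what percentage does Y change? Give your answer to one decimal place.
230.4%

For Y = 21X^5:
If X → X(1 + 0.27)
Then Y → Y · (1 + 0.27)^5
     ≈ Y · 3.3038

Percentage change = ((1 + 0.27)^5 − 1) × 100% ≈ 230.4%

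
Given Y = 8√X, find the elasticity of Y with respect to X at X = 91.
Elasticity = 1/2

Elasticity = (dY/dX) · (X/Y)

dY/dX = 4/√X
At X = 91: dY/dX = 4·√91/91, Y = 8·√91

Elasticity = (4·√91/91) · (91 / (8·√91)) = 1/2

Interpretation: for a small percentage change in X, the percentage change in Y is approximately 0.50 times as large.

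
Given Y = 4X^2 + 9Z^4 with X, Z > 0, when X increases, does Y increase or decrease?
Y increases

Taking the partial derivative:
∂Y/∂X = 8X

∂Y/∂X = 8X > 0 (assuming positive values)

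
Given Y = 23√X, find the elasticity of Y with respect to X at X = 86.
Elasticity = 1/2

Elasticity = (dY/dX) · (X/Y)

dY/dX = 23/(2·√X)
At X = 86: dY/dX = 23·√86/172, Y = 23·√86

Elasticity = (23·√86/172) · (86 / (23·√86)) = 1/2

Interpretation: for a small percentage change in X, the percentage change in Y is approximately 0.50 times as large.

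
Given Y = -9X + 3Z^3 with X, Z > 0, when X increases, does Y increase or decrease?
Y decreases

Taking the partial derivative:
∂Y/∂X = -9

∂Y/∂X = -9 < 0 (assuming positive values)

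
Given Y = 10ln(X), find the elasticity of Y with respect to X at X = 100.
Elasticity = 1/ln(100) ≈ 0.2171

Elasticity = (dY/dX) · (X/Y)

dY/dX = 10/X
At X = 100: dY/dX = 1/10, Y = 10·ln(100)

Elasticity = (1/10) · (100 / (10·ln(100))) = 1/ln(100) ≈ 0.2171

Interpretation: for a small percentage change in X, the percentage change in Y is approximately 0.22 times as large.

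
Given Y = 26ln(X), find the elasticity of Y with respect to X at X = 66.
Elasticity = 1/ln(66) ≈ 0.2387

Elasticity = (dY/dX) · (X/Y)

dY/dX = 26/X
At X = 66: dY/dX = 13/33, Y = 26·ln(66)

Elasticity = (13/33) · (66 / (26·ln(66))) = 1/ln(66) ≈ 0.2387

Interpretation: for a small percentage change in X, the percentage change in Y is approximately 0.24 times as large.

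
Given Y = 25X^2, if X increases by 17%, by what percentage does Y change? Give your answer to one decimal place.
36.9%

For Y = 25X^2:
If X → X(1 + 0.17)
Then Y → Y · (1 + 0.17)^2
     = Y · 1.3689

Percentage change = ((1 + 0.17)^2 − 1) × 100% ≈ 36.9%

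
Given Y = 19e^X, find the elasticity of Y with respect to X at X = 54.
Elasticity = 54

Elasticity = (dY/dX) · (X/Y)

dY/dX = 19·e^X
At X = 54: dY/dX = 19·e^54, Y = 19·e^54

Elasticity = (19·e^54) · (54 / (19·e^54)) = 54

Interpretation: for a small percentage change in X, the percentage change in Y is approximately 54.00 times as large.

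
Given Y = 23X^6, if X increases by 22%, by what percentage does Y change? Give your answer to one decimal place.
229.7%

For Y = 23X^6:
If X → X(1 + 0.22)
Then Y → Y · (1 + 0.22)^6
     ≈ Y · 3.2973

Percentage change = ((1 + 0.22)^6 − 1) × 100% ≈ 229.7%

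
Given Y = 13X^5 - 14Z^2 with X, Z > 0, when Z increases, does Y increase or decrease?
Y decreases

Taking the partial derivative:
∂Y/∂Z = -28Z

∂Y/∂Z = -28Z < 0 (assuming positive values)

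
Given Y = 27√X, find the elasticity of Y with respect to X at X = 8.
Elasticity = 1/2

Elasticity = (dY/dX) · (X/Y)

dY/dX = 27/(2·√X)
At X = 8: dY/dX = 27·√2/8, Y = 54·√2

Elasticity = (27·√2/8) · (8 / (54·√2)) = 1/2

Interpretation: for a small percentage change in X, the percentage change in Y is approximately 0.50 times as large.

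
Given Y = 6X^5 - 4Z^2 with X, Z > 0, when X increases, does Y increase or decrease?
Y increases

Taking the partial derivative:
∂Y/∂X = 30X^4

∂Y/∂X = 30X^4 > 0 (assuming positive values)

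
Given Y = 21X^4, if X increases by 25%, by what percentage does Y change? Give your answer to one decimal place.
144.1%

For Y = 21X^4:
If X → X(1 + 0.25)
Then Y → Y · (1 + 0.25)^4
     ≈ Y · 2.4414

Percentage change = ((1 + 0.25)^4 − 1) × 100% ≈ 144.1%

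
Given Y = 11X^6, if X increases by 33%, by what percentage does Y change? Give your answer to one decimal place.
453.5%

For Y = 11X^6:
If X → X(1 + 0.33)
Then Y → Y · (1 + 0.33)^6
     ≈ Y · 5.5349

Percentage change = ((1 + 0.33)^6 − 1) × 100% ≈ 453.5%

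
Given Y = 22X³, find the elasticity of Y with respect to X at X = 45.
Elasticity = 3

Elasticity = (dY/dX) · (X/Y)

dY/dX = 66·X²
At X = 45: dY/dX = 133650, Y = 2004750

Elasticity = 133650 · (45 / 2004750) = 3

Interpretation: for a small percentage change in X, the percentage change in Y is approximately 3.00 times as large.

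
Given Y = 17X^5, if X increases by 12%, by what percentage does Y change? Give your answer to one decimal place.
76.2%

For Y = 17X^5:
If X → X(1 + 0.12)
Then Y → Y · (1 + 0.12)^5
     ≈ Y · 1.7623

Percentage change = ((1 + 0.12)^5 − 1) × 100% ≈ 76.2%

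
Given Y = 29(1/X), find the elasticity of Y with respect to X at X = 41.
Elasticity = -1

Elasticity = (dY/dX) · (X/Y)

dY/dX = -29/X²
At X = 41: dY/dX = -29/1681, Y = 29/41

Elasticity = (-29/1681) · (41 / (29/41)) = -1

Interpretation: for a small percentage change in X, the percentage change in Y is approximately -1.00 times as large.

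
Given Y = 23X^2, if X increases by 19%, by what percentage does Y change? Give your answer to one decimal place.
41.6%

For Y = 23X^2:
If X → X(1 + 0.19)
Then Y → Y · (1 + 0.19)^2
     = Y · 1.4161

Percentage change = ((1 + 0.19)^2 − 1) × 100% ≈ 41.6%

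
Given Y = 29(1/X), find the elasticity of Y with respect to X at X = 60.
Elasticity = -1

Elasticity = (dY/dX) · (X/Y)

dY/dX = -29/X²
At X = 60: dY/dX = -29/3600, Y = 29/60

Elasticity = (-29/3600) · (60 / (29/60)) = -1

Interpretation: for a small percentage change in X, the percentage change in Y is approximately -1.00 times as large.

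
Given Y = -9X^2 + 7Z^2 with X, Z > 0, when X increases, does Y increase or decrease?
Y decreases

Taking the partial derivative:
∂Y/∂X = -18X

∂Y/∂X = -18X < 0 (assuming positive values)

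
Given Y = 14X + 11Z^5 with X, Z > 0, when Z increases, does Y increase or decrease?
Y increases

Taking the partial derivative:
∂Y/∂Z = 55Z^4

∂Y/∂Z = 55Z^4 > 0 (assuming positive values)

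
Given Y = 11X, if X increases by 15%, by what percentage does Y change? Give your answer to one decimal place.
15.0%

For Y = 11X:
If X → X(1 + 0.15)
Then Y → Y · (1 + 0.15)^1
     = Y · 1.1500

Percentage change = ((1 + 0.15)^1 − 1) × 100% = 15.0%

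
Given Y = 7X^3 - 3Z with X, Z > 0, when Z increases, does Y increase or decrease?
Y decreases

Taking the partial derivative:
∂Y/∂Z = -3

∂Y/∂Z = -3 < 0 (assuming positive values)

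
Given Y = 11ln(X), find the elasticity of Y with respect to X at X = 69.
Elasticity = 1/ln(69) ≈ 0.2362

Elasticity = (dY/dX) · (X/Y)

dY/dX = 11/X
At X = 69: dY/dX = 11/69, Y = 11·ln(69)

Elasticity = (11/69) · (69 / (11·ln(69))) = 1/ln(69) ≈ 0.2362

Interpretation: for a small percentage change in X, the percentage change in Y is approximately 0.24 times as large.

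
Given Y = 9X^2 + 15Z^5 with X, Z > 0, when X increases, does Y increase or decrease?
Y increases

Taking the partial derivative:
∂Y/∂X = 18X

∂Y/∂X = 18X > 0 (assuming positive values)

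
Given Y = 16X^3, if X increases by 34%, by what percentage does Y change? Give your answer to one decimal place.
140.6%

For Y = 16X^3:
If X → X(1 + 0.34)
Then Y → Y · (1 + 0.34)^3
     ≈ Y · 2.4061

Percentage change = ((1 + 0.34)^3 − 1) × 100% ≈ 140.6%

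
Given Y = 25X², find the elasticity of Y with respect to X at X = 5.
Elasticity = 2

Elasticity = (dY/dX) · (X/Y)

dY/dX = 50·X
At X = 5: dY/dX = 250, Y = 625

Elasticity = 250 · (5 / 625) = 2

Interpretation: for a small percentage change in X, the percentage change in Y is approximately 2.00 times as large.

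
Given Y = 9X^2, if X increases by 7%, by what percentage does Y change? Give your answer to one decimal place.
14.5%

For Y = 9X^2:
If X → X(1 + 0.07)
Then Y → Y · (1 + 0.07)^2
     = Y · 1.1449

Percentage change = ((1 + 0.07)^2 − 1) × 100% ≈ 14.5%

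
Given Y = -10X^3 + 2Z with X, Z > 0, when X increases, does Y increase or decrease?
Y decreases

Taking the partial derivative:
∂Y/∂X = -30X^2

∂Y/∂X = -30X^2 < 0 (assuming positive values)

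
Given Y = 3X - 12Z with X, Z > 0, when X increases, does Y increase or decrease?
Y increases

Taking the partial derivative:
∂Y/∂X = 3

∂Y/∂X = 3 > 0 (assuming positive values)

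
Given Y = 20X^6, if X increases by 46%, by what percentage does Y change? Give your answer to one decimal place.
868.5%

For Y = 20X^6:
If X → X(1 + 0.46)
Then Y → Y · (1 + 0.46)^6
     ≈ Y · 9.6854

Percentage change = ((1 + 0.46)^6 − 1) × 100% ≈ 868.5%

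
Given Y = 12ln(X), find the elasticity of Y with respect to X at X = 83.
Elasticity = 1/ln(83) ≈ 0.2263

Elasticity = (dY/dX) · (X/Y)

dY/dX = 12/X
At X = 83: dY/dX = 12/83, Y = 12·ln(83)

Elasticity = (12/83) · (83 / (12·ln(83))) = 1/ln(83) ≈ 0.2263

Interpretation: for a small percentage change in X, the percentage change in Y is approximately 0.23 times as large.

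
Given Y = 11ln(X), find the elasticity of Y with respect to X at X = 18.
Elasticity = 1/ln(18) ≈ 0.3460

Elasticity = (dY/dX) · (X/Y)

dY/dX = 11/X
At X = 18: dY/dX = 11/18, Y = 11·ln(18)

Elasticity = (11/18) · (18 / (11·ln(18))) = 1/ln(18) ≈ 0.3460

Interpretation: for a small percentage change in X, the percentage change in Y is approximately 0.35 times as large.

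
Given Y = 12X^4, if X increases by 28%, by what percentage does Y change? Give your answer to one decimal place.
168.4%

For Y = 12X^4:
If X → X(1 + 0.28)
Then Y → Y · (1 + 0.28)^4
     ≈ Y · 2.6844

Percentage change = ((1 + 0.28)^4 − 1) × 100% ≈ 168.4%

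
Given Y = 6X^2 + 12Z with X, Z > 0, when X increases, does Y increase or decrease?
Y increases

Taking the partial derivative:
∂Y/∂X = 12X

∂Y/∂X = 12X > 0 (assuming positive values)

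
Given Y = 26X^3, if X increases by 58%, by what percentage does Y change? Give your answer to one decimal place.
294.4%

For Y = 26X^3:
If X → X(1 + 0.58)
Then Y → Y · (1 + 0.58)^3
     ≈ Y · 3.9443

Percentage change = ((1 + 0.58)^3 − 1) × 100% ≈ 294.4%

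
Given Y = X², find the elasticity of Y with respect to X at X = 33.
Elasticity = 2

Elasticity = (dY/dX) · (X/Y)

dY/dX = 2·X
At X = 33: dY/dX = 66, Y = 1089

Elasticity = 66 · (33 / 1089) = 2

Interpretation: for a small percentage change in X, the percentage change in Y is approximately 2.00 times as large.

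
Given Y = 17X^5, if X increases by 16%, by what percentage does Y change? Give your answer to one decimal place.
110.0%

For Y = 17X^5:
If X → X(1 + 0.16)
Then Y → Y · (1 + 0.16)^5
     ≈ Y · 2.1003

Percentage change = ((1 + 0.16)^5 − 1) × 100% ≈ 110.0%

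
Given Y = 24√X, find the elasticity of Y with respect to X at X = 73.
Elasticity = 1/2

Elasticity = (dY/dX) · (X/Y)

dY/dX = 12/√X
At X = 73: dY/dX = 12·√73/73, Y = 24·√73

Elasticity = (12·√73/73) · (73 / (24·√73)) = 1/2

Interpretation: for a small percentage change in X, the percentage change in Y is approximately 0.50 times as large.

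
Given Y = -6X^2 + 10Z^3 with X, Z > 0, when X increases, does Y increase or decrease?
Y decreases

Taking the partial derivative:
∂Y/∂X = -12X

∂Y/∂X = -12X < 0 (assuming positive values)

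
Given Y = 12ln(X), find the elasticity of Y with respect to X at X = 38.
Elasticity = 1/ln(38) ≈ 0.2749

Elasticity = (dY/dX) · (X/Y)

dY/dX = 12/X
At X = 38: dY/dX = 6/19, Y = 12·ln(38)

Elasticity = (6/19) · (38 / (12·ln(38))) = 1/ln(38) ≈ 0.2749

Interpretation: for a small percentage change in X, the percentage change in Y is approximately 0.27 times as large.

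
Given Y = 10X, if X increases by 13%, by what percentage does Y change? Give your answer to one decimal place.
13.0%

For Y = 10X:
If X → X(1 + 0.13)
Then Y → Y · (1 + 0.13)^1
     = Y · 1.1300

Percentage change = ((1 + 0.13)^1 − 1) × 100% = 13.0%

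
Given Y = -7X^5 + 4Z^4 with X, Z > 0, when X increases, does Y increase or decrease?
Y decreases

Taking the partial derivative:
∂Y/∂X = -35X^4

∂Y/∂X = -35X^4 < 0 (assuming positive values)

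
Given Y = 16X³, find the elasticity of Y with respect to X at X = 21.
Elasticity = 3

Elasticity = (dY/dX) · (X/Y)

dY/dX = 48·X²
At X = 21: dY/dX = 21168, Y = 148176

Elasticity = 21168 · (21 / 148176) = 3

Interpretation: for a small percentage change in X, the percentage change in Y is approximately 3.00 times as large.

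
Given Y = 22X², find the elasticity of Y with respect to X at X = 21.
Elasticity = 2

Elasticity = (dY/dX) · (X/Y)

dY/dX = 44·X
At X = 21: dY/dX = 924, Y = 9702

Elasticity = 924 · (21 / 9702) = 2

Interpretation: for a small percentage change in X, the percentage change in Y is approximately 2.00 times as large.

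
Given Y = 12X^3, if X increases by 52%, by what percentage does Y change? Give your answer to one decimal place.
251.2%

For Y = 12X^3:
If X → X(1 + 0.52)
Then Y → Y · (1 + 0.52)^3
     ≈ Y · 3.5118

Percentage change = ((1 + 0.52)^3 − 1) × 100% ≈ 251.2%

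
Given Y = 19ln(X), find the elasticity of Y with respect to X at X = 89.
Elasticity = 1/ln(89) ≈ 0.2228

Elasticity = (dY/dX) · (X/Y)

dY/dX = 19/X
At X = 89: dY/dX = 19/89, Y = 19·ln(89)

Elasticity = (19/89) · (89 / (19·ln(89))) = 1/ln(89) ≈ 0.2228

Interpretation: for a small percentage change in X, the percentage change in Y is approximately 0.22 times as large.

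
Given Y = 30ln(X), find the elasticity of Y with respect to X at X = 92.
Elasticity = 1/ln(92) ≈ 0.2212

Elasticity = (dY/dX) · (X/Y)

dY/dX = 30/X
At X = 92: dY/dX = 15/46, Y = 30·ln(92)

Elasticity = (15/46) · (92 / (30·ln(92))) = 1/ln(92) ≈ 0.2212

Interpretation: for a small percentage change in X, the percentage change in Y is approximately 0.22 times as large.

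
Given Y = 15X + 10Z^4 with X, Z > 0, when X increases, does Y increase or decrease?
Y increases

Taking the partial derivative:
∂Y/∂X = 15

∂Y/∂X = 15 > 0 (assuming positive values)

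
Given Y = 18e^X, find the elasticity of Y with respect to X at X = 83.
Elasticity = 83

Elasticity = (dY/dX) · (X/Y)

dY/dX = 18·e^X
At X = 83: dY/dX = 18·e^83, Y = 18·e^83

Elasticity = (18·e^83) · (83 / (18·e^83)) = 83

Interpretation: for a small percentage change in X, the percentage change in Y is approximately 83.00 times as large.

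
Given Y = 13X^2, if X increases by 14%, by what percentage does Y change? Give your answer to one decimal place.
30.0%

For Y = 13X^2:
If X → X(1 + 0.14)
Then Y → Y · (1 + 0.14)^2
     = Y · 1.2996

Percentage change = ((1 + 0.14)^2 − 1) × 100% ≈ 30.0%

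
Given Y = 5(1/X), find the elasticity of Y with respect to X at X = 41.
Elasticity = -1

Elasticity = (dY/dX) · (X/Y)

dY/dX = -5/X²
At X = 41: dY/dX = -5/1681, Y = 5/41

Elasticity = (-5/1681) · (41 / (5/41)) = -1

Interpretation: for a small percentage change in X, the percentage change in Y is approximately -1.00 times as large.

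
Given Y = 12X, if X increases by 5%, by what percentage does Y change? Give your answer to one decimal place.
5.0%

For Y = 12X:
If X → X(1 + 0.05)
Then Y → Y · (1 + 0.05)^1
     = Y · 1.0500

Percentage change = ((1 + 0.05)^1 − 1) × 100% = 5.0%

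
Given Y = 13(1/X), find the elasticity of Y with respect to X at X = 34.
Elasticity = -1

Elasticity = (dY/dX) · (X/Y)

dY/dX = -13/X²
At X = 34: dY/dX = -13/1156, Y = 13/34

Elasticity = (-13/1156) · (34 / (13/34)) = -1

Interpretation: for a small percentage change in X, the percentage change in Y is approximately -1.00 times as large.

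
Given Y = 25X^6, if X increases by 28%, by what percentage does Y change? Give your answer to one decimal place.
339.8%

For Y = 25X^6:
If X → X(1 + 0.28)
Then Y → Y · (1 + 0.28)^6
     ≈ Y · 4.3980

Percentage change = ((1 + 0.28)^6 − 1) × 100% ≈ 339.8%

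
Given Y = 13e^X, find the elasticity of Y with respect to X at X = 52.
Elasticity = 52

Elasticity = (dY/dX) · (X/Y)

dY/dX = 13·e^X
At X = 52: dY/dX = 13·e^52, Y = 13·e^52

Elasticity = (13·e^52) · (52 / (13·e^52)) = 52

Interpretation: for a small percentage change in X, the percentage change in Y is approximately 52.00 times as large.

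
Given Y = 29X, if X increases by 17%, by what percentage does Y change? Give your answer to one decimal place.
17.0%

For Y = 29X:
If X → X(1 + 0.17)
Then Y → Y · (1 + 0.17)^1
     = Y · 1.1700

Percentage change = ((1 + 0.17)^1 − 1) × 100% = 17.0%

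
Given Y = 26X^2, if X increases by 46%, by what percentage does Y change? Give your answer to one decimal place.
113.2%

For Y = 26X^2:
If X → X(1 + 0.46)
Then Y → Y · (1 + 0.46)^2
     = Y · 2.1316

Percentage change = ((1 + 0.46)^2 − 1) × 100% ≈ 113.2%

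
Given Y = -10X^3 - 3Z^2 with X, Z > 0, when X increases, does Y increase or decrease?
Y decreases

Taking the partial derivative:
∂Y/∂X = -30X^2

∂Y/∂X = -30X^2 < 0 (assuming positive values)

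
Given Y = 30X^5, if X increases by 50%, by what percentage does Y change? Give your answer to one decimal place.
659.4%

For Y = 30X^5:
If X → X(1 + 0.5)
Then Y → Y · (1 + 0.5)^5
     ≈ Y · 7.5938

Percentage change = ((1 + 0.5)^5 − 1) × 100% ≈ 659.4%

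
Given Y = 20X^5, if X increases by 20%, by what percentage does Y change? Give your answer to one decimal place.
148.8%

For Y = 20X^5:
If X → X(1 + 0.2)
Then Y → Y · (1 + 0.2)^5
     ≈ Y · 2.4883

Percentage change = ((1 + 0.2)^5 − 1) × 100% ≈ 148.8%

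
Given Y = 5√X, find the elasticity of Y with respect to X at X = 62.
Elasticity = 1/2

Elasticity = (dY/dX) · (X/Y)

dY/dX = 5/(2·√X)
At X = 62: dY/dX = 5·√62/124, Y = 5·√62

Elasticity = (5·√62/124) · (62 / (5·√62)) = 1/2

Interpretation: for a small percentage change in X, the percentage change in Y is approximately 0.50 times as large.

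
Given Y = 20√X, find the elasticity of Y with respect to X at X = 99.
Elasticity = 1/2

Elasticity = (dY/dX) · (X/Y)

dY/dX = 10/√X
At X = 99: dY/dX = 10·√11/33, Y = 60·√11

Elasticity = (10·√11/33) · (99 / (60·√11)) = 1/2

Interpretation: for a small percentage change in X, the percentage change in Y is approximately 0.50 times as large.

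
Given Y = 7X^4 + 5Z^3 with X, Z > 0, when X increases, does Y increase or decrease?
Y increases

Taking the partial derivative:
∂Y/∂X = 28X^3

∂Y/∂X = 28X^3 > 0 (assuming positive values)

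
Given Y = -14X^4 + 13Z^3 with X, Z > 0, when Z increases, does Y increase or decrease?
Y increases

Taking the partial derivative:
∂Y/∂Z = 39Z^2

∂Y/∂Z = 39Z^2 > 0 (assuming positive values)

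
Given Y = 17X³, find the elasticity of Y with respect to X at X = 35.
Elasticity = 3

Elasticity = (dY/dX) · (X/Y)

dY/dX = 51·X²
At X = 35: dY/dX = 62475, Y = 728875

Elasticity = 62475 · (35 / 728875) = 3

Interpretation: for a small percentage change in X, the percentage change in Y is approximately 3.00 times as large.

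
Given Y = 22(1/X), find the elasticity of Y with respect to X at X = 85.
Elasticity = -1

Elasticity = (dY/dX) · (X/Y)

dY/dX = -22/X²
At X = 85: dY/dX = -22/7225, Y = 22/85

Elasticity = (-22/7225) · (85 / (22/85)) = -1

Interpretation: for a small percentage change in X, the percentage change in Y is approximately -1.00 times as large.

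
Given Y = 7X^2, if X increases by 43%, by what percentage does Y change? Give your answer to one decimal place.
104.5%

For Y = 7X^2:
If X → X(1 + 0.43)
Then Y → Y · (1 + 0.43)^2
     = Y · 2.0449

Percentage change = ((1 + 0.43)^2 − 1) × 100% ≈ 104.5%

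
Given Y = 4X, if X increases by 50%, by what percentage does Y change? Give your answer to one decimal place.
50.0%

For Y = 4X:
If X → X(1 + 0.5)
Then Y → Y · (1 + 0.5)^1
     = Y · 1.5000

Percentage change = ((1 + 0.5)^1 − 1) × 100% = 50.0%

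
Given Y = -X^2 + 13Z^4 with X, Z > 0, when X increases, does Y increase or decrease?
Y decreases

Taking the partial derivative:
∂Y/∂X = -2X

∂Y/∂X = -2X < 0 (assuming positive values)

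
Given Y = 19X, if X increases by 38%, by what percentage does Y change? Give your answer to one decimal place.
38.0%

For Y = 19X:
If X → X(1 + 0.38)
Then Y → Y · (1 + 0.38)^1
     = Y · 1.3800

Percentage change = ((1 + 0.38)^1 − 1) × 100% = 38.0%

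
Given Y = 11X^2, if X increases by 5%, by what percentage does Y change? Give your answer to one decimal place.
10.3%

For Y = 11X^2:
If X → X(1 + 0.05)
Then Y → Y · (1 + 0.05)^2
     = Y · 1.1025

Percentage change = ((1 + 0.05)^2 − 1) × 100% ≈ 10.3%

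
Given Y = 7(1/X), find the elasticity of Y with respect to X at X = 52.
Elasticity = -1

Elasticity = (dY/dX) · (X/Y)

dY/dX = -7/X²
At X = 52: dY/dX = -7/2704, Y = 7/52

Elasticity = (-7/2704) · (52 / (7/52)) = -1

Interpretation: for a small percentage change in X, the percentage change in Y is approximately -1.00 times as large.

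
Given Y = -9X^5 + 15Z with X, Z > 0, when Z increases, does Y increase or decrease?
Y increases

Taking the partial derivative:
∂Y/∂Z = 15

∂Y/∂Z = 15 > 0 (assuming positive values)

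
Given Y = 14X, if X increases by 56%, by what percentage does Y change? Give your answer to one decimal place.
56.0%

For Y = 14X:
If X → X(1 + 0.56)
Then Y → Y · (1 + 0.56)^1
     = Y · 1.5600

Percentage change = ((1 + 0.56)^1 − 1) × 100% = 56.0%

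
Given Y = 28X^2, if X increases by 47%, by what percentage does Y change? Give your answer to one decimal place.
116.1%

For Y = 28X^2:
If X → X(1 + 0.47)
Then Y → Y · (1 + 0.47)^2
     = Y · 2.1609

Percentage change = ((1 + 0.47)^2 − 1) × 100% ≈ 116.1%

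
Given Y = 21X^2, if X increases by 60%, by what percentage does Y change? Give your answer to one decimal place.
156.0%

For Y = 21X^2:
If X → X(1 + 0.6)
Then Y → Y · (1 + 0.6)^2
     = Y · 2.5600

Percentage change = ((1 + 0.6)^2 − 1) × 100% = 156.0%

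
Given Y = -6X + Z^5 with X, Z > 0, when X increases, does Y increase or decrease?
Y decreases

Taking the partial derivative:
∂Y/∂X = -6

∂Y/∂X = -6 < 0 (assuming positive values)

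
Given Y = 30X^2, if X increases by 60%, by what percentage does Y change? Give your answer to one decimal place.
156.0%

For Y = 30X^2:
If X → X(1 + 0.6)
Then Y → Y · (1 + 0.6)^2
     = Y · 2.5600

Percentage change = ((1 + 0.6)^2 − 1) × 100% = 156.0%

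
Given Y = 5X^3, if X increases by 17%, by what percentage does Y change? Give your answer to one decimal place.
60.2%

For Y = 5X^3:
If X → X(1 + 0.17)
Then Y → Y · (1 + 0.17)^3
     ≈ Y · 1.6016

Percentage change = ((1 + 0.17)^3 − 1) × 100% ≈ 60.2%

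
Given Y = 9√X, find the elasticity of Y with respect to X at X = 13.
Elasticity = 1/2

Elasticity = (dY/dX) · (X/Y)

dY/dX = 9/(2·√X)
At X = 13: dY/dX = 9·√13/26, Y = 9·√13

Elasticity = (9·√13/26) · (13 / (9·√13)) = 1/2

Interpretation: for a small percentage change in X, the percentage change in Y is approximately 0.50 times as large.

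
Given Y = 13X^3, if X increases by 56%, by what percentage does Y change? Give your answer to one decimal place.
279.6%

For Y = 13X^3:
If X → X(1 + 0.56)
Then Y → Y · (1 + 0.56)^3
     ≈ Y · 3.7964

Percentage change = ((1 + 0.56)^3 − 1) × 100% ≈ 279.6%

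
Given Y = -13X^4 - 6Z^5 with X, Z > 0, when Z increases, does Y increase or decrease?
Y decreases

Taking the partial derivative:
∂Y/∂Z = -30Z^4

∂Y/∂Z = -30Z^4 < 0 (assuming positive values)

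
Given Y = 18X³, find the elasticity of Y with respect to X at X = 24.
Elasticity = 3

Elasticity = (dY/dX) · (X/Y)

dY/dX = 54·X²
At X = 24: dY/dX = 31104, Y = 248832

Elasticity = 31104 · (24 / 248832) = 3

Interpretation: for a small percentage change in X, the percentage change in Y is approximately 3.00 times as large.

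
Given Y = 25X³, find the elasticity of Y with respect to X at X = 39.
Elasticity = 3

Elasticity = (dY/dX) · (X/Y)

dY/dX = 75·X²
At X = 39: dY/dX = 114075, Y = 1482975

Elasticity = 114075 · (39 / 1482975) = 3

Interpretation: for a small percentage change in X, the percentage change in Y is approximately 3.00 times as large.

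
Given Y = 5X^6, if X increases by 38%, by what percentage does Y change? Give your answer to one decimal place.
590.7%

For Y = 5X^6:
If X → X(1 + 0.38)
Then Y → Y · (1 + 0.38)^6
     ≈ Y · 6.9068

Percentage change = ((1 + 0.38)^6 − 1) × 100% ≈ 590.7%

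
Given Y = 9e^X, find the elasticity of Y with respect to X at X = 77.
Elasticity = 77

Elasticity = (dY/dX) · (X/Y)

dY/dX = 9·e^X
At X = 77: dY/dX = 9·e^77, Y = 9·e^77

Elasticity = (9·e^77) · (77 / (9·e^77)) = 77

Interpretation: for a small percentage change in X, the percentage change in Y is approximately 77.00 times as large.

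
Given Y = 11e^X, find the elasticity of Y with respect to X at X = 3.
Elasticity = 3

Elasticity = (dY/dX) · (X/Y)

dY/dX = 11·e^X
At X = 3: dY/dX = 11·e^3, Y = 11·e^3

Elasticity = (11·e^3) · (3 / (11·e^3)) = 3

Interpretation: for a small percentage change in X, the percentage change in Y is approximately 3.00 times as large.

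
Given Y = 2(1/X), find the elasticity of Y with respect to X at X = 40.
Elasticity = -1

Elasticity = (dY/dX) · (X/Y)

dY/dX = -2/X²
At X = 40: dY/dX = -1/800, Y = 1/20

Elasticity = (-1/800) · (40 / (1/20)) = -1

Interpretation: for a small percentage change in X, the percentage change in Y is approximately -1.00 times as large.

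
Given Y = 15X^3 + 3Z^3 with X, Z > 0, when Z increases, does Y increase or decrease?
Y increases

Taking the partial derivative:
∂Y/∂Z = 9Z^2

∂Y/∂Z = 9Z^2 > 0 (assuming positive values)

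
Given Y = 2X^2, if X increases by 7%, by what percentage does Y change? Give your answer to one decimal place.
14.5%

For Y = 2X^2:
If X → X(1 + 0.07)
Then Y → Y · (1 + 0.07)^2
     = Y · 1.1449

Percentage change = ((1 + 0.07)^2 − 1) × 100% ≈ 14.5%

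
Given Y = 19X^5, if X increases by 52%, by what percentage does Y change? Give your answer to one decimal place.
711.4%

For Y = 19X^5:
If X → X(1 + 0.52)
Then Y → Y · (1 + 0.52)^5
     ≈ Y · 8.1137

Percentage change = ((1 + 0.52)^5 − 1) × 100% ≈ 711.4%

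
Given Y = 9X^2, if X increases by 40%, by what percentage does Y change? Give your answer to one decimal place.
96.0%

For Y = 9X^2:
If X → X(1 + 0.4)
Then Y → Y · (1 + 0.4)^2
     = Y · 1.9600

Percentage change = ((1 + 0.4)^2 − 1) × 100% = 96.0%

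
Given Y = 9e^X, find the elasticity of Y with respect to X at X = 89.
Elasticity = 89

Elasticity = (dY/dX) · (X/Y)

dY/dX = 9·e^X
At X = 89: dY/dX = 9·e^89, Y = 9·e^89

Elasticity = (9·e^89) · (89 / (9·e^89)) = 89

Interpretation: for a small percentage change in X, the percentage change in Y is approximately 89.00 times as large.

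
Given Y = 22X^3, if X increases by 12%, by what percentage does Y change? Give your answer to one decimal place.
40.5%

For Y = 22X^3:
If X → X(1 + 0.12)
Then Y → Y · (1 + 0.12)^3
     ≈ Y · 1.4049

Percentage change = ((1 + 0.12)^3 − 1) × 100% ≈ 40.5%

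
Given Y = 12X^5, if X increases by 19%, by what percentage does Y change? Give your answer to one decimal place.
138.6%

For Y = 12X^5:
If X → X(1 + 0.19)
Then Y → Y · (1 + 0.19)^5
     ≈ Y · 2.3864

Percentage change = ((1 + 0.19)^5 − 1) × 100% ≈ 138.6%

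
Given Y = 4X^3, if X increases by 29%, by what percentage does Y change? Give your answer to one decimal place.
114.7%

For Y = 4X^3:
If X → X(1 + 0.29)
Then Y → Y · (1 + 0.29)^3
     ≈ Y · 2.1467

Percentage change = ((1 + 0.29)^3 − 1) × 100% ≈ 114.7%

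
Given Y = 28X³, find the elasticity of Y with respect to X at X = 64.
Elasticity = 3

Elasticity = (dY/dX) · (X/Y)

dY/dX = 84·X²
At X = 64: dY/dX = 344064, Y = 7340032

Elasticity = 344064 · (64 / 7340032) = 3

Interpretation: for a small percentage change in X, the percentage change in Y is approximately 3.00 times as large.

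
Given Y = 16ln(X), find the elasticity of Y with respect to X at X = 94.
Elasticity = 1/ln(94) ≈ 0.2201

Elasticity = (dY/dX) · (X/Y)

dY/dX = 16/X
At X = 94: dY/dX = 8/47, Y = 16·ln(94)

Elasticity = (8/47) · (94 / (16·ln(94))) = 1/ln(94) ≈ 0.2201

Interpretation: for a small percentage change in X, the percentage change in Y is approximately 0.22 times as large.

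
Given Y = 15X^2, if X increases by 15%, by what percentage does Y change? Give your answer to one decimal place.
32.3%

For Y = 15X^2:
If X → X(1 + 0.15)
Then Y → Y · (1 + 0.15)^2
     = Y · 1.3225

Percentage change = ((1 + 0.15)^2 − 1) × 100% ≈ 32.3%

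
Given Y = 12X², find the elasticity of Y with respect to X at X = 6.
Elasticity = 2

Elasticity = (dY/dX) · (X/Y)

dY/dX = 24·X
At X = 6: dY/dX = 144, Y = 432

Elasticity = 144 · (6 / 432) = 2

Interpretation: for a small percentage change in X, the percentage change in Y is approximately 2.00 times as large.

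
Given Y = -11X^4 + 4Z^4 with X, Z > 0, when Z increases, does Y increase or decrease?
Y increases

Taking the partial derivative:
∂Y/∂Z = 16Z^3

∂Y/∂Z = 16Z^3 > 0 (assuming positive values)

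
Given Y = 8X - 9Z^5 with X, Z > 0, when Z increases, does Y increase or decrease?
Y decreases

Taking the partial derivative:
∂Y/∂Z = -45Z^4

∂Y/∂Z = -45Z^4 < 0 (assuming positive values)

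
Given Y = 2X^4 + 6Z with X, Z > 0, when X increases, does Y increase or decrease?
Y increases

Taking the partial derivative:
∂Y/∂X = 8X^3

∂Y/∂X = 8X^3 > 0 (assuming positive values)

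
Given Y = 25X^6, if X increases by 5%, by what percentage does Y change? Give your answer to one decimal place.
34.0%

For Y = 25X^6:
If X → X(1 + 0.05)
Then Y → Y · (1 + 0.05)^6
     ≈ Y · 1.3401

Percentage change = ((1 + 0.05)^6 − 1) × 100% ≈ 34.0%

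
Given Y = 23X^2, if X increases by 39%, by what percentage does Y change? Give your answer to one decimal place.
93.2%

For Y = 23X^2:
If X → X(1 + 0.39)
Then Y → Y · (1 + 0.39)^2
     = Y · 1.9321

Percentage change = ((1 + 0.39)^2 − 1) × 100% ≈ 93.2%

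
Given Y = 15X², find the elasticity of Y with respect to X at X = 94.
Elasticity = 2

Elasticity = (dY/dX) · (X/Y)

dY/dX = 30·X
At X = 94: dY/dX = 2820, Y = 132540

Elasticity = 2820 · (94 / 132540) = 2

Interpretation: for a small percentage change in X, the percentage change in Y is approximately 2.00 times as large.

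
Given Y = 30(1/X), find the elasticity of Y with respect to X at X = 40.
Elasticity = -1

Elasticity = (dY/dX) · (X/Y)

dY/dX = -30/X²
At X = 40: dY/dX = -3/160, Y = 3/4

Elasticity = (-3/160) · (40 / (3/4)) = -1

Interpretation: for a small percentage change in X, the percentage change in Y is approximately -1.00 times as large.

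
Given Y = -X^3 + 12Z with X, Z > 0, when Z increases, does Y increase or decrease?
Y increases

Taking the partial derivative:
∂Y/∂Z = 12

∂Y/∂Z = 12 > 0 (assuming positive values)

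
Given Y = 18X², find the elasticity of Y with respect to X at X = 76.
Elasticity = 2

Elasticity = (dY/dX) · (X/Y)

dY/dX = 36·X
At X = 76: dY/dX = 2736, Y = 103968

Elasticity = 2736 · (76 / 103968) = 2

Interpretation: for a small percentage change in X, the percentage change in Y is approximately 2.00 times as large.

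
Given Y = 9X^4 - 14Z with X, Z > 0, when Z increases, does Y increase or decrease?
Y decreases

Taking the partial derivative:
∂Y/∂Z = -14

∂Y/∂Z = -14 < 0 (assuming positive values)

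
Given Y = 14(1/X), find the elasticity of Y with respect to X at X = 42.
Elasticity = -1

Elasticity = (dY/dX) · (X/Y)

dY/dX = -14/X²
At X = 42: dY/dX = -1/126, Y = 1/3

Elasticity = (-1/126) · (42 / (1/3)) = -1

Interpretation: for a small percentage change in X, the percentage change in Y is approximately -1.00 times as large.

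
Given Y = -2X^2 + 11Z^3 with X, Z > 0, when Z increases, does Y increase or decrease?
Y increases

Taking the partial derivative:
∂Y/∂Z = 33Z^2

∂Y/∂Z = 33Z^2 > 0 (assuming positive values)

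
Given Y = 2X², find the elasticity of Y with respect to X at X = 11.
Elasticity = 2

Elasticity = (dY/dX) · (X/Y)

dY/dX = 4·X
At X = 11: dY/dX = 44, Y = 242

Elasticity = 44 · (11 / 242) = 2

Interpretation: for a small percentage change in X, the percentage change in Y is approximately 2.00 times as large.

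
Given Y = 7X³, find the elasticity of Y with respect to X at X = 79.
Elasticity = 3

Elasticity = (dY/dX) · (X/Y)

dY/dX = 21·X²
At X = 79: dY/dX = 131061, Y = 3451273

Elasticity = 131061 · (79 / 3451273) = 3

Interpretation: for a small percentage change in X, the percentage change in Y is approximately 3.00 times as large.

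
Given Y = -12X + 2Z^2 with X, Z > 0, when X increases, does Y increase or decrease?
Y decreases

Taking the partial derivative:
∂Y/∂X = -12

∂Y/∂X = -12 < 0 (assuming positive values)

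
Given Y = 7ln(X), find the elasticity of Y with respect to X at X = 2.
Elasticity = 1/ln(2) ≈ 1.4427

Elasticity = (dY/dX) · (X/Y)

dY/dX = 7/X
At X = 2: dY/dX = 7/2, Y = 7·ln(2)

Elasticity = (7/2) · (2 / (7·ln(2))) = 1/ln(2) ≈ 1.4427

Interpretation: for a small percentage change in X, the percentage change in Y is approximately 1.44 times as large.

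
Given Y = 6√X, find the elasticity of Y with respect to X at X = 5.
Elasticity = 1/2

Elasticity = (dY/dX) · (X/Y)

dY/dX = 3/√X
At X = 5: dY/dX = 3·√5/5, Y = 6·√5

Elasticity = (3·√5/5) · (5 / (6·√5)) = 1/2

Interpretation: for a small percentage change in X, the percentage change in Y is approximately 0.50 times as large.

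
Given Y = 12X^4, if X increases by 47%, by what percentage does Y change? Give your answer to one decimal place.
366.9%

For Y = 12X^4:
If X → X(1 + 0.47)
Then Y → Y · (1 + 0.47)^4
     ≈ Y · 4.6695

Percentage change = ((1 + 0.47)^4 − 1) × 100% ≈ 366.9%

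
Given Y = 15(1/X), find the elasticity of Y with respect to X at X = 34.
Elasticity = -1

Elasticity = (dY/dX) · (X/Y)

dY/dX = -15/X²
At X = 34: dY/dX = -15/1156, Y = 15/34

Elasticity = (-15/1156) · (34 / (15/34)) = -1

Interpretation: for a small percentage change in X, the percentage change in Y is approximately -1.00 times as large.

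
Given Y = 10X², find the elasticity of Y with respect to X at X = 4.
Elasticity = 2

Elasticity = (dY/dX) · (X/Y)

dY/dX = 20·X
At X = 4: dY/dX = 80, Y = 160

Elasticity = 80 · (4 / 160) = 2

Interpretation: for a small percentage change in X, the percentage change in Y is approximately 2.00 times as large.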